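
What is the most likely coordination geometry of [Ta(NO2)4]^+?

Ligand charges: each nitro (N-bound nitrite) is −1. With an overall charge of +1 the tantalum centre must be in the +5 oxidation state.
Group 5 minus oxidation state 5 gives a d⁰ configuration.
With 4 monodentate ligands the coordination number is 4.
A d⁰ ion has no crystal-field stabilisation preference between square planar and tetrahedral, so four ligands adopt the sterically favoured tetrahedral geometry.

tetrahedral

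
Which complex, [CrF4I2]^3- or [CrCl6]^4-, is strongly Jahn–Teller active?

[CrF4I2]^3-: Ligand charges: each fluoride is −1; each iodide is −1. With an overall charge of −3 the chromium centre must be in the +3 oxidation state. Cr sits in group 6, so the d-electron count is 6 − 3 = 3. The d³ configuration leaves the e_g set evenly filled (or empty) — no strong Jahn–Teller driving force.
[CrCl6]^4-: Each chloride is −1; balancing the −4 overall charge requires Cr(II). Group 6 minus oxidation state 2 gives a d⁴ configuration. Chloride is a weak-field ligand for a first-row metal, so the complex is high-spin. The t₂g³e_g¹ (high-spin) configuration has an unevenly filled e_g set; the Jahn–Teller theorem predicts a tetragonal distortion (typically axial elongation) to lift the degeneracy.

[CrCl6]^4-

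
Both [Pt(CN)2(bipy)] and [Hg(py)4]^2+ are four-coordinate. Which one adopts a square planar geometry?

[Pt(CN)2(bipy)]

For [Pt(CN)2(bipy)]: Each cyanide is −1; 2,2′-bipyridine is neutral; balancing the 0 overall charge requires Pt(II). Group 10 minus oxidation state 2 gives a d⁸ configuration. A 5d d⁸ ion has a large crystal-field splitting; square planar leaves the high-energy d_{x²−y²} orbital empty and maximises CFSE. → square planar.
For [Hg(py)4]^2+: Pyridine is neutral; balancing the +2 overall charge requires Hg(II). Hg sits in group 12, so the d-electron count is 12 − 2 = 10. A d¹⁰ ion has no crystal-field stabilisation preference between square planar and tetrahedral, so four ligands adopt the sterically favoured tetrahedral geometry. → tetrahedral.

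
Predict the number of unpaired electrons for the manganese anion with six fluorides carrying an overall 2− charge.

3

Summing ligand charges against the −2 overall charge gives an oxidation state of +4 for manganese.
Mn sits in group 7, so the d-electron count is 7 − 4 = 3.
In an octahedral field the d³ configuration is t₂g³e_g⁰ (only one arrangement possible), giving 3 unpaired electrons.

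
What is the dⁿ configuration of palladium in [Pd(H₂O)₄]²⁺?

d8

Summing ligand charges against the +2 overall charge gives an oxidation state of +2 for palladium.
Pd sits in group 10, so the d-electron count is 10 − 2 = 8.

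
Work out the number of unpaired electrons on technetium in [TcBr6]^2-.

3 unpaired electrons

Each bromide is −1; balancing the −2 overall charge requires Tc(IV).
Tc sits in group 7, so the d-electron count is 7 − 4 = 3.
In an octahedral field the d³ configuration is t₂g³e_g⁰ (only one arrangement possible), giving 3 unpaired electrons.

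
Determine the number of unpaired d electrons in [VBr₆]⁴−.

Each bromide is −1; balancing the −4 overall charge requires V(II).
Vanadium is a group-5 element; V(II) is therefore d³.
In an octahedral field the d³ configuration is t₂g³e_g⁰ (only one arrangement possible), giving 3 unpaired electrons.

3 unpaired electrons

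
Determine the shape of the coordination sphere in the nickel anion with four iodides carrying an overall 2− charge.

tetrahedral

Summing ligand charges against the −2 overall charge gives an oxidation state of +2 for nickel.
Nickel is a group-10 element; Ni(II) is therefore d⁸.
Coordination number: 4.
Iodide is a weak-field ligand.
With weak-field ligands the CFSE gain from square planar is small, so a 3d d⁸ ion takes the sterically preferred tetrahedral geometry.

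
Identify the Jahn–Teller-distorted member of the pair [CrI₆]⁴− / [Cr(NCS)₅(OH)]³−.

[CrI₆]⁴−

[CrI₆]⁴−: Summing ligand charges against the −4 overall charge gives an oxidation state of +2 for chromium. Chromium is a group-6 element; Cr(II) is therefore d⁴. Iodide is a weak-field ligand for a first-row metal, so the complex is high-spin. The t₂g³e_g¹ (high-spin) configuration has an unevenly filled e_g set; the Jahn–Teller theorem predicts a tetragonal distortion (typically axial elongation) to lift the degeneracy.
[Cr(NCS)₅(OH)]³−: Each isothiocyanate is −1; each hydroxide is −1; balancing the −3 overall charge requires Cr(III). Group 6 minus oxidation state 3 gives a d³ configuration. The d³ configuration leaves the e_g set evenly filled (or empty) — no strong Jahn–Teller driving force.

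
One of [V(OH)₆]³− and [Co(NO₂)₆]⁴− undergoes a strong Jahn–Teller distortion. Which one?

[Co(NO₂)₆]⁴−

[V(OH)₆]³−: Ligand charges: each hydroxide is −1. With an overall charge of −3 the vanadium centre must be in the +3 oxidation state. Vanadium is a group-5 element; V(III) is therefore d². The d² configuration leaves the e_g set evenly filled (or empty) — no strong Jahn–Teller driving force.
[Co(NO₂)₆]⁴−: Summing ligand charges against the −4 overall charge gives an oxidation state of +2 for cobalt. Group 9 minus oxidation state 2 gives a d⁷ configuration. Nitro (N-bound nitrite) is a strong-field ligand (high in the spectrochemical series) for a first-row metal, so the complex is low-spin. The t₂g⁶e_g¹ (low-spin) configuration has an unevenly filled e_g set; the Jahn–Teller theorem predicts a tetragonal distortion (typically axial elongation) to lift the degeneracy.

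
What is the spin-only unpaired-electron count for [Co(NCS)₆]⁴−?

Each isothiocyanate is −1; balancing the −4 overall charge requires Co(II).
Cobalt is a group-9 element; Co(II) is therefore d⁷.
The spin state decides the count: Isothiocyanate is a weak-field ligand for a first-row metal, so the complex is high-spin.
An octahedral high-spin d⁷ ion is t₂g⁵e_g², giving 3 unpaired electrons.

3 unpaired electrons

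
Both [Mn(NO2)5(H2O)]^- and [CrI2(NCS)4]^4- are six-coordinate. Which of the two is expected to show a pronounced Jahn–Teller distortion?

[CrI2(NCS)4]^4-

[Mn(NO2)5(H2O)]^-: Each nitro (N-bound nitrite) is −1; water is neutral; balancing the −1 overall charge requires Mn(IV). Mn sits in group 7, so the d-electron count is 7 − 4 = 3. The d³ configuration leaves the e_g set evenly filled (or empty) — no strong Jahn–Teller driving force.
[CrI2(NCS)4]^4-: Each iodide is −1; each isothiocyanate is −1; balancing the −4 overall charge requires Cr(II). Cr sits in group 6, so the d-electron count is 6 − 2 = 4. Iodide and isothiocyanate are weak-field ligands for a first-row metal, so the complex is high-spin. The t₂g³e_g¹ (high-spin) configuration has an unevenly filled e_g set; the Jahn–Teller theorem predicts a tetragonal distortion (typically axial elongation) to lift the degeneracy.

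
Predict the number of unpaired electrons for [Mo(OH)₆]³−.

3

Each hydroxide is −1; balancing the −3 overall charge requires Mo(III).
Mo sits in group 6, so the d-electron count is 6 − 3 = 3.
In an octahedral field the d³ configuration is t₂g³e_g⁰ (only one arrangement possible), giving 3 unpaired electrons.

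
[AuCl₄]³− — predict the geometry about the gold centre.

tetrahedral

Summing ligand charges against the −3 overall charge gives an oxidation state of +1 for gold.
Au sits in group 11, so the d-electron count is 11 − 1 = 10.
With 4 monodentate ligands the coordination number is 4.
A d¹⁰ ion has no crystal-field stabilisation preference between square planar and tetrahedral, so four ligands adopt the sterically favoured tetrahedral geometry.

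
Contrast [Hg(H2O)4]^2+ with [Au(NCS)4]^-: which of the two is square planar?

For [Hg(H2O)4]^2+: Ligand charges: water is neutral. With an overall charge of +2 the mercury centre must be in the +2 oxidation state. Mercury is a group-12 element; Hg(II) is therefore d¹⁰. A d¹⁰ ion has no crystal-field stabilisation preference between square planar and tetrahedral, so four ligands adopt the sterically favoured tetrahedral geometry. → tetrahedral.
For [Au(NCS)4]^-: Ligand charges: each isothiocyanate is −1. With an overall charge of −1 the gold centre must be in the +3 oxidation state. Gold is a group-11 element; Au(III) is therefore d⁸. A 5d d⁸ ion has a large crystal-field splitting; square planar leaves the high-energy d_{x²−y²} orbital empty and maximises CFSE. → square planar.

[Au(NCS)4]^-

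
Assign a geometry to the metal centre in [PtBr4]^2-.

Summing ligand charges against the −2 overall charge gives an oxidation state of +2 for platinum.
Group 10 minus oxidation state 2 gives a d⁸ configuration.
With 4 monodentate ligands the coordination number is 4.
A 5d d⁸ ion has a large crystal-field splitting; square planar leaves the high-energy d_{x²−y²} orbital empty and maximises CFSE.

square planar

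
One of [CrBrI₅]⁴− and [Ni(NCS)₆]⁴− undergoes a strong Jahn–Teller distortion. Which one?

[CrBrI₅]⁴−: Summing ligand charges against the −4 overall charge gives an oxidation state of +2 for chromium. Cr sits in group 6, so the d-electron count is 6 − 2 = 4. Bromide and iodide are weak-field ligands for a first-row metal, so the complex is high-spin. The t₂g³e_g¹ (high-spin) configuration has an unevenly filled e_g set; the Jahn–Teller theorem predicts a tetragonal distortion (typically axial elongation) to lift the degeneracy.
[Ni(NCS)₆]⁴−: Ligand charges: each isothiocyanate is −1. With an overall charge of −4 the nickel centre must be in the +2 oxidation state. Nickel is a group-10 element; Ni(II) is therefore d⁸. The d⁸ configuration leaves the e_g set evenly filled (or empty) — no strong Jahn–Teller driving force.

[CrBrI₅]⁴−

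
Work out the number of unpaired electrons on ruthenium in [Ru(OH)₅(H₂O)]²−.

Ligand charges: each hydroxide is −1; water is neutral. With an overall charge of −2 the ruthenium centre must be in the +3 oxidation state.
Ru sits in group 8, so the d-electron count is 8 − 3 = 5.
The spin state decides the count: a 4d ion has a large Δₒ and is invariably low-spin.
An octahedral low-spin d⁵ ion is t₂g⁵e_g⁰, giving 1 unpaired electron.

1 unpaired electron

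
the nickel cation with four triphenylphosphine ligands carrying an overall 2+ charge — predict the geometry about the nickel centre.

Ligand charges: triphenylphosphine is neutral. With an overall charge of +2 the nickel centre must be in the +2 oxidation state.
Nickel is a group-10 element; Ni(II) is therefore d⁸.
With 4 monodentate ligands the coordination number is 4.
Triphenylphosphine is a strong-field ligand (high in the spectrochemical series).
A 3d d⁸ ion with strong-field ligands gains enough CFSE to favour square planar over tetrahedral.

square planar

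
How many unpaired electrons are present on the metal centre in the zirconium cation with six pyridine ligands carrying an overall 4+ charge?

0 unpaired electrons

Ligand charges: pyridine is neutral. With an overall charge of +4 the zirconium centre must be in the +4 oxidation state.
Group 4 minus oxidation state 4 gives a d⁰ configuration.
In an octahedral field the d⁰ configuration is t₂g⁰e_g⁰, giving 0 unpaired electrons.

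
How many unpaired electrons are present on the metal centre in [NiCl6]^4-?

Summing ligand charges against the −4 overall charge gives an oxidation state of +2 for nickel.
Ni sits in group 10, so the d-electron count is 10 − 2 = 8.
In an octahedral field the d⁸ configuration is t₂g⁶e_g² (only one arrangement possible), giving 2 unpaired electrons.

2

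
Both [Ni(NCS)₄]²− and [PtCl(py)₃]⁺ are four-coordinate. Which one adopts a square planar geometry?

[PtCl(py)₃]⁺

For [Ni(NCS)₄]²−: Summing ligand charges against the −2 overall charge gives an oxidation state of +2 for nickel. Nickel is a group-10 element; Ni(II) is therefore d⁸. Isothiocyanate is a weak-field ligand. With weak-field ligands the CFSE gain from square planar is small, so a 3d d⁸ ion takes the sterically preferred tetrahedral geometry. → tetrahedral.
For [PtCl(py)₃]⁺: Each chloride is −1; pyridine is neutral; balancing the +1 overall charge requires Pt(II). Pt sits in group 10, so the d-electron count is 10 − 2 = 8. A 5d d⁸ ion has a large crystal-field splitting; square planar leaves the high-energy d_{x²−y²} orbital empty and maximises CFSE. → square planar.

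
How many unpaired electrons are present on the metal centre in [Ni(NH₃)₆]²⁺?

2 unpaired electrons

Ligand charges: ammonia is neutral. With an overall charge of +2 the nickel centre must be in the +2 oxidation state.
Group 10 minus oxidation state 2 gives a d⁸ configuration.
In an octahedral field the d⁸ configuration is t₂g⁶e_g² (only one arrangement possible), giving 2 unpaired electrons.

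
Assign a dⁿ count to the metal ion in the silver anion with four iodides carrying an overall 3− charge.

Each iodide is −1; balancing the −3 overall charge requires Ag(I).
Group 11 minus oxidation state 1 gives a d¹⁰ configuration.

d¹⁰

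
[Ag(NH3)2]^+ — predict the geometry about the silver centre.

Summing ligand charges against the +1 overall charge gives an oxidation state of +1 for silver.
Silver is a group-11 element; Ag(I) is therefore d¹⁰.
Coordination number: 2.
A d¹⁰ ion with only two ligands adopts a linear arrangement (sp hybridisation; no CFSE preference).

linear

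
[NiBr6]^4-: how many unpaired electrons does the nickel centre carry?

Ligand charges: each bromide is −1. With an overall charge of −4 the nickel centre must be in the +2 oxidation state.
Ni sits in group 10, so the d-electron count is 10 − 2 = 8.
In an octahedral field the d⁸ configuration is t₂g⁶e_g² (only one arrangement possible), giving 2 unpaired electrons.

2 unpaired electrons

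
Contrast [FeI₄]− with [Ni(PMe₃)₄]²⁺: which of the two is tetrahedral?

[FeI₄]−

For [FeI₄]−: Ligand charges: each iodide is −1. With an overall charge of −1 the iron centre must be in the +3 oxidation state. Fe sits in group 8, so the d-electron count is 8 − 3 = 5. A high-spin d⁵ ion has zero CFSE in either geometry, so four ligands adopt the sterically favoured tetrahedral geometry. → tetrahedral.
For [Ni(PMe₃)₄]²⁺: Trimethylphosphine is neutral; balancing the +2 overall charge requires Ni(II). Ni sits in group 10, so the d-electron count is 10 − 2 = 8. Trimethylphosphine is a strong-field ligand (high in the spectrochemical series). A 3d d⁸ ion with strong-field ligands gains enough CFSE to favour square planar over tetrahedral. → square planar.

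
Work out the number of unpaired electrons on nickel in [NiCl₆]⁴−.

Ligand charges: each chloride is −1. With an overall charge of −4 the nickel centre must be in the +2 oxidation state.
Group 10 minus oxidation state 2 gives a d⁸ configuration.
In an octahedral field the d⁸ configuration is t₂g⁶e_g² (only one arrangement possible), giving 2 unpaired electrons.

2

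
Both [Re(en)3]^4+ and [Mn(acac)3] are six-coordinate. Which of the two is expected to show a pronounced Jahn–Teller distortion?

[Re(en)3]^4+: Summing ligand charges against the +4 overall charge gives an oxidation state of +4 for rhenium. Rhenium is a group-7 element; Re(IV) is therefore d³. The d³ configuration leaves the e_g set evenly filled (or empty) — no strong Jahn–Teller driving force.
[Mn(acac)3]: Summing ligand charges against the 0 overall charge gives an oxidation state of +3 for manganese. Mn sits in group 7, so the d-electron count is 7 − 3 = 4. Acetylacetonate is a weak-field ligand for a first-row metal, so the complex is high-spin. The t₂g³e_g¹ (high-spin) configuration has an unevenly filled e_g set; the Jahn–Teller theorem predicts a tetragonal distortion (typically axial elongation) to lift the degeneracy.

[Mn(acac)3]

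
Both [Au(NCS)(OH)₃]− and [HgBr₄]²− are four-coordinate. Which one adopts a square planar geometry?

For [Au(NCS)(OH)₃]−: Ligand charges: each isothiocyanate is −1; each hydroxide is −1. With an overall charge of −1 the gold centre must be in the +3 oxidation state. Group 11 minus oxidation state 3 gives a d⁸ configuration. A 5d d⁸ ion has a large crystal-field splitting; square planar leaves the high-energy d_{x²−y²} orbital empty and maximises CFSE. → square planar.
For [HgBr₄]²−: Ligand charges: each bromide is −1. With an overall charge of −2 the mercury centre must be in the +2 oxidation state. Hg sits in group 12, so the d-electron count is 12 − 2 = 10. A d¹⁰ ion has no crystal-field stabilisation preference between square planar and tetrahedral, so four ligands adopt the sterically favoured tetrahedral geometry. → tetrahedral.

[Au(NCS)(OH)₃]−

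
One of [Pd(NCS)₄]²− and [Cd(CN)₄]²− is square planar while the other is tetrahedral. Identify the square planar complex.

For [Pd(NCS)₄]²−: Summing ligand charges against the −2 overall charge gives an oxidation state of +2 for palladium. Group 10 minus oxidation state 2 gives a d⁸ configuration. A 4d d⁸ ion has a large crystal-field splitting; square planar leaves the high-energy d_{x²−y²} orbital empty and maximises CFSE. → square planar.
For [Cd(CN)₄]²−: Each cyanide is −1; balancing the −2 overall charge requires Cd(II). Group 12 minus oxidation state 2 gives a d¹⁰ configuration. A d¹⁰ ion has no crystal-field stabilisation preference between square planar and tetrahedral, so four ligands adopt the sterically favoured tetrahedral geometry. → tetrahedral.

[Pd(NCS)₄]²−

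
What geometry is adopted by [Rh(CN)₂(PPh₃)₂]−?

square planar

Each cyanide is −1; triphenylphosphine is neutral; balancing the −1 overall charge requires Rh(I).
Rh sits in group 9, so the d-electron count is 9 − 1 = 8.
With 4 monodentate ligands the coordination number is 4.
A 4d d⁸ ion has a large crystal-field splitting; square planar leaves the high-energy d_{x²−y²} orbital empty and maximises CFSE.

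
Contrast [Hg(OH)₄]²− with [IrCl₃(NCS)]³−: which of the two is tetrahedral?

[Hg(OH)₄]²−

For [Hg(OH)₄]²−: Summing ligand charges against the −2 overall charge gives an oxidation state of +2 for mercury. Mercury is a group-12 element; Hg(II) is therefore d¹⁰. A d¹⁰ ion has no crystal-field stabilisation preference between square planar and tetrahedral, so four ligands adopt the sterically favoured tetrahedral geometry. → tetrahedral.
For [IrCl₃(NCS)]³−: Each chloride is −1; each isothiocyanate is −1; balancing the −3 overall charge requires Ir(I). Group 9 minus oxidation state 1 gives a d⁸ configuration. A 5d d⁸ ion has a large crystal-field splitting; square planar leaves the high-energy d_{x²−y²} orbital empty and maximises CFSE. → square planar.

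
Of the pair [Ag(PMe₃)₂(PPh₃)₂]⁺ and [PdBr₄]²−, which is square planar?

For [Ag(PMe₃)₂(PPh₃)₂]⁺: Summing ligand charges against the +1 overall charge gives an oxidation state of +1 for silver. Group 11 minus oxidation state 1 gives a d¹⁰ configuration. A d¹⁰ ion has no crystal-field stabilisation preference between square planar and tetrahedral, so four ligands adopt the sterically favoured tetrahedral geometry. → tetrahedral.
For [PdBr₄]²−: Summing ligand charges against the −2 overall charge gives an oxidation state of +2 for palladium. Group 10 minus oxidation state 2 gives a d⁸ configuration. A 4d d⁸ ion has a large crystal-field splitting; square planar leaves the high-energy d_{x²−y²} orbital empty and maximises CFSE. → square planar.

[PdBr₄]²−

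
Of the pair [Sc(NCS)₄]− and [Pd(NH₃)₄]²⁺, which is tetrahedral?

For [Sc(NCS)₄]−: Summing ligand charges against the −1 overall charge gives an oxidation state of +3 for scandium. Sc sits in group 3, so the d-electron count is 3 − 3 = 0. A d⁰ ion has no crystal-field stabilisation preference between square planar and tetrahedral, so four ligands adopt the sterically favoured tetrahedral geometry. → tetrahedral.
For [Pd(NH₃)₄]²⁺: Summing ligand charges against the +2 overall charge gives an oxidation state of +2 for palladium. Pd sits in group 10, so the d-electron count is 10 − 2 = 8. A 4d d⁸ ion has a large crystal-field splitting; square planar leaves the high-energy d_{x²−y²} orbital empty and maximises CFSE. → square planar.

[Sc(NCS)₄]−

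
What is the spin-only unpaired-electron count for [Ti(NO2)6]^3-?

1 unpaired electron

Ligand charges: each nitro (N-bound nitrite) is −1. With an overall charge of −3 the titanium centre must be in the +3 oxidation state.
Titanium is a group-4 element; Ti(III) is therefore d¹.
In an octahedral field the d¹ configuration is t₂g¹e_g⁰ (only one arrangement possible), giving 1 unpaired electron.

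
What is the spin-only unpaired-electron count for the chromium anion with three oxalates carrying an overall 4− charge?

4

Summing ligand charges against the −4 overall charge gives an oxidation state of +2 for chromium.
Group 6 minus oxidation state 2 gives a d⁴ configuration.
Counting donor atoms: 3×oxalate (bidentate) → 6 donors. Coordination number = 6.
The spin state decides the count: Oxalate is a weak-field ligand for a first-row metal, so the complex is high-spin.
An octahedral high-spin d⁴ ion is t₂g³e_g¹, giving 4 unpaired electrons.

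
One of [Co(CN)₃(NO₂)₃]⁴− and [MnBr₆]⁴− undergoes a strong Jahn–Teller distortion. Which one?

[Co(CN)₃(NO₂)₃]⁴−

[Co(CN)₃(NO₂)₃]⁴−: Ligand charges: each cyanide is −1; each nitro (N-bound nitrite) is −1. With an overall charge of −4 the cobalt centre must be in the +2 oxidation state. Group 9 minus oxidation state 2 gives a d⁷ configuration. Cyanide and nitro (N-bound nitrite) are strong-field ligands (high in the spectrochemical series) for a first-row metal, so the complex is low-spin. The t₂g⁶e_g¹ (low-spin) configuration has an unevenly filled e_g set; the Jahn–Teller theorem predicts a tetragonal distortion (typically axial elongation) to lift the degeneracy.
[MnBr₆]⁴−: Ligand charges: each bromide is −1. With an overall charge of −4 the manganese centre must be in the +2 oxidation state. Group 7 minus oxidation state 2 gives a d⁵ configuration. Bromide is a weak-field ligand for a first-row metal, so the complex is high-spin. The d⁵ configuration leaves the e_g set evenly filled (or empty) — no strong Jahn–Teller driving force.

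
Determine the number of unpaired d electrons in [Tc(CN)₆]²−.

Summing ligand charges against the −2 overall charge gives an oxidation state of +4 for technetium.
Technetium is a group-7 element; Tc(IV) is therefore d³.
In an octahedral field the d³ configuration is t₂g³e_g⁰ (only one arrangement possible), giving 3 unpaired electrons.

3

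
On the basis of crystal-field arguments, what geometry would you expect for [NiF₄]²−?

tetrahedral

Summing ligand charges against the −2 overall charge gives an oxidation state of +2 for nickel.
Nickel is a group-10 element; Ni(II) is therefore d⁸.
Coordination number: 4.
Fluoride is a weak-field ligand.
With weak-field ligands the CFSE gain from square planar is small, so a 3d d⁸ ion takes the sterically preferred tetrahedral geometry.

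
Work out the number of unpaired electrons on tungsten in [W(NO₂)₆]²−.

2 unpaired electrons

Ligand charges: each nitro (N-bound nitrite) is −1. With an overall charge of −2 the tungsten centre must be in the +4 oxidation state.
Tungsten is a group-6 element; W(IV) is therefore d².
In an octahedral field the d² configuration is t₂g²e_g⁰ (only one arrangement possible), giving 2 unpaired electrons.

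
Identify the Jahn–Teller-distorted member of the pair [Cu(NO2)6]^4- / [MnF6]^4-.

[Cu(NO2)6]^4-

[Cu(NO2)6]^4-: Each nitro (N-bound nitrite) is −1; balancing the −4 overall charge requires Cu(II). Cu sits in group 11, so the d-electron count is 11 − 2 = 9. The t₂g⁶e_g³ configuration has an unevenly filled e_g set; the Jahn–Teller theorem predicts a tetragonal distortion (typically axial elongation) to lift the degeneracy.
[MnF6]^4-: Ligand charges: each fluoride is −1. With an overall charge of −4 the manganese centre must be in the +2 oxidation state. Manganese is a group-7 element; Mn(II) is therefore d⁵. Fluoride is a weak-field ligand for a first-row metal, so the complex is high-spin. The d⁵ configuration leaves the e_g set evenly filled (or empty) — no strong Jahn–Teller driving force.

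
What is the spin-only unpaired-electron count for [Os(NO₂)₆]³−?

1 unpaired electron

Each nitro (N-bound nitrite) is −1; balancing the −3 overall charge requires Os(III).
Os sits in group 8, so the d-electron count is 8 − 3 = 5.
The spin state decides the count: a 5d ion has a large Δₒ and is invariably low-spin.
An octahedral low-spin d⁵ ion is t₂g⁵e_g⁰, giving 1 unpaired electron.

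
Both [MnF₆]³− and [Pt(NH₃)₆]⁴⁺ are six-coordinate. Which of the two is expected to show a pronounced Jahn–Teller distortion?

[MnF₆]³−: Summing ligand charges against the −3 overall charge gives an oxidation state of +3 for manganese. Manganese is a group-7 element; Mn(III) is therefore d⁴. Fluoride is a weak-field ligand for a first-row metal, so the complex is high-spin. The t₂g³e_g¹ (high-spin) configuration has an unevenly filled e_g set; the Jahn–Teller theorem predicts a tetragonal distortion (typically axial elongation) to lift the degeneracy.
[Pt(NH₃)₆]⁴⁺: Ammonia is neutral; balancing the +4 overall charge requires Pt(IV). Pt sits in group 10, so the d-electron count is 10 − 4 = 6. A 5d ion has a large Δₒ and is invariably low-spin. The d⁶ configuration leaves the e_g set evenly filled (or empty) — no strong Jahn–Teller driving force.

[MnF₆]³−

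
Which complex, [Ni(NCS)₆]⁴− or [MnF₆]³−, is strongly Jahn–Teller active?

[Ni(NCS)₆]⁴−: Each isothiocyanate is −1; balancing the −4 overall charge requires Ni(II). Ni sits in group 10, so the d-electron count is 10 − 2 = 8. The d⁸ configuration leaves the e_g set evenly filled (or empty) — no strong Jahn–Teller driving force.
[MnF₆]³−: Ligand charges: each fluoride is −1. With an overall charge of −3 the manganese centre must be in the +3 oxidation state. Group 7 minus oxidation state 3 gives a d⁴ configuration. Fluoride is a weak-field ligand for a first-row metal, so the complex is high-spin. The t₂g³e_g¹ (high-spin) configuration has an unevenly filled e_g set; the Jahn–Teller theorem predicts a tetragonal distortion (typically axial elongation) to lift the degeneracy.

[MnF₆]³−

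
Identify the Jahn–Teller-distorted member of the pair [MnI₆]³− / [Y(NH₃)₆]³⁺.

[MnI₆]³−

[MnI₆]³−: Ligand charges: each iodide is −1. With an overall charge of −3 the manganese centre must be in the +3 oxidation state. Group 7 minus oxidation state 3 gives a d⁴ configuration. Iodide is a weak-field ligand for a first-row metal, so the complex is high-spin. The t₂g³e_g¹ (high-spin) configuration has an unevenly filled e_g set; the Jahn–Teller theorem predicts a tetragonal distortion (typically axial elongation) to lift the degeneracy.
[Y(NH₃)₆]³⁺: Summing ligand charges against the +3 overall charge gives an oxidation state of +3 for yttrium. Yttrium is a group-3 element; Y(III) is therefore d⁰. The d⁰ configuration leaves the e_g set evenly filled (or empty) — no strong Jahn–Teller driving force.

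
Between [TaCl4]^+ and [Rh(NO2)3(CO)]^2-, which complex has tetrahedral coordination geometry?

[TaCl4]^+

For [TaCl4]^+: Summing ligand charges against the +1 overall charge gives an oxidation state of +5 for tantalum. Group 5 minus oxidation state 5 gives a d⁰ configuration. A d⁰ ion has no crystal-field stabilisation preference between square planar and tetrahedral, so four ligands adopt the sterically favoured tetrahedral geometry. → tetrahedral.
For [Rh(NO2)3(CO)]^2-: Each nitro (N-bound nitrite) is −1; carbonyl is neutral; balancing the −2 overall charge requires Rh(I). Rhodium is a group-9 element; Rh(I) is therefore d⁸. A 4d d⁸ ion has a large crystal-field splitting; square planar leaves the high-energy d_{x²−y²} orbital empty and maximises CFSE. → square planar.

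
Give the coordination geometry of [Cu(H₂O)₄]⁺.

tetrahedral

Summing ligand charges against the +1 overall charge gives an oxidation state of +1 for copper.
Group 11 minus oxidation state 1 gives a d¹⁰ configuration.
With 4 monodentate ligands the coordination number is 4.
A d¹⁰ ion has no crystal-field stabilisation preference between square planar and tetrahedral, so four ligands adopt the sterically favoured tetrahedral geometry.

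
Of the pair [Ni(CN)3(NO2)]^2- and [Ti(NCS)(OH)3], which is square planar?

For [Ni(CN)3(NO2)]^2-: Summing ligand charges against the −2 overall charge gives an oxidation state of +2 for nickel. Group 10 minus oxidation state 2 gives a d⁸ configuration. Cyanide and nitro (N-bound nitrite) are strong-field ligands (high in the spectrochemical series). A 3d d⁸ ion with strong-field ligands gains enough CFSE to favour square planar over tetrahedral. → square planar.
For [Ti(NCS)(OH)3]: Each isothiocyanate is −1; each hydroxide is −1; balancing the 0 overall charge requires Ti(IV). Group 4 minus oxidation state 4 gives a d⁰ configuration. A d⁰ ion has no crystal-field stabilisation preference between square planar and tetrahedral, so four ligands adopt the sterically favoured tetrahedral geometry. → tetrahedral.

[Ni(CN)3(NO2)]^2-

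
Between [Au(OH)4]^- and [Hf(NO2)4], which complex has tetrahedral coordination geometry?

For [Au(OH)4]^-: Summing ligand charges against the −1 overall charge gives an oxidation state of +3 for gold. Gold is a group-11 element; Au(III) is therefore d⁸. A 5d d⁸ ion has a large crystal-field splitting; square planar leaves the high-energy d_{x²−y²} orbital empty and maximises CFSE. → square planar.
For [Hf(NO2)4]: Each nitro (N-bound nitrite) is −1; balancing the 0 overall charge requires Hf(IV). Hafnium is a group-4 element; Hf(IV) is therefore d⁰. A d⁰ ion has no crystal-field stabilisation preference between square planar and tetrahedral, so four ligands adopt the sterically favoured tetrahedral geometry. → tetrahedral.

[Hf(NO2)4]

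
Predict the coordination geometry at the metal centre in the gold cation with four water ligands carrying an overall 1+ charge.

Ligand charges: water is neutral. With an overall charge of +1 the gold centre must be in the +1 oxidation state.
Gold is a group-11 element; Au(I) is therefore d¹⁰.
Coordination number: 4.
A d¹⁰ ion has no crystal-field stabilisation preference between square planar and tetrahedral, so four ligands adopt the sterically favoured tetrahedral geometry.

tetrahedral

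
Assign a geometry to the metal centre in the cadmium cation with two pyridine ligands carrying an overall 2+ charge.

linear

Summing ligand charges against the +2 overall charge gives an oxidation state of +2 for cadmium.
Cadmium is a group-12 element; Cd(II) is therefore d¹⁰.
Coordination number: 2.
A d¹⁰ ion with only two ligands adopts a linear arrangement (sp hybridisation; no CFSE preference).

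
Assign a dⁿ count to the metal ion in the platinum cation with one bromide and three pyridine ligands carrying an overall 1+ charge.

Ligand charges: each bromide is −1; pyridine is neutral. With an overall charge of +1 the platinum centre must be in the +2 oxidation state.
Pt sits in group 10, so the d-electron count is 10 − 2 = 8.

d⁸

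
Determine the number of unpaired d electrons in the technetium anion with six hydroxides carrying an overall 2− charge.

Summing ligand charges against the −2 overall charge gives an oxidation state of +4 for technetium.
Tc sits in group 7, so the d-electron count is 7 − 4 = 3.
In an octahedral field the d³ configuration is t₂g³e_g⁰ (only one arrangement possible), giving 3 unpaired electrons.

3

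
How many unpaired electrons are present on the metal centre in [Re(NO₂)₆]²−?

Ligand charges: each nitro (N-bound nitrite) is −1. With an overall charge of −2 the rhenium centre must be in the +4 oxidation state.
Rhenium is a group-7 element; Re(IV) is therefore d³.
In an octahedral field the d³ configuration is t₂g³e_g⁰ (only one arrangement possible), giving 3 unpaired electrons.

3 unpaired electrons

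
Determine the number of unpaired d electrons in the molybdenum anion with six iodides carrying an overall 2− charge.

2 unpaired electrons

Each iodide is −1; balancing the −2 overall charge requires Mo(IV).
Molybdenum is a group-6 element; Mo(IV) is therefore d².
In an octahedral field the d² configuration is t₂g²e_g⁰ (only one arrangement possible), giving 2 unpaired electrons.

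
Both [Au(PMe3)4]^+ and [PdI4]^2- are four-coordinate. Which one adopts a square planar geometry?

For [Au(PMe3)4]^+: Summing ligand charges against the +1 overall charge gives an oxidation state of +1 for gold. Au sits in group 11, so the d-electron count is 11 − 1 = 10. A d¹⁰ ion has no crystal-field stabilisation preference between square planar and tetrahedral, so four ligands adopt the sterically favoured tetrahedral geometry. → tetrahedral.
For [PdI4]^2-: Ligand charges: each iodide is −1. With an overall charge of −2 the palladium centre must be in the +2 oxidation state. Group 10 minus oxidation state 2 gives a d⁸ configuration. A 4d d⁸ ion has a large crystal-field splitting; square planar leaves the high-energy d_{x²−y²} orbital empty and maximises CFSE. → square planar.

[PdI4]^2-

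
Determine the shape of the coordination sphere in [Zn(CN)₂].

Each cyanide is −1; balancing the 0 overall charge requires Zn(II).
Group 12 minus oxidation state 2 gives a d¹⁰ configuration.
With 2 monodentate ligands the coordination number is 2.
A d¹⁰ ion with only two ligands adopts a linear arrangement (sp hybridisation; no CFSE preference).

linear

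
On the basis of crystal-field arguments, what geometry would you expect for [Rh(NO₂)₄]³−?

Each nitro (N-bound nitrite) is −1; balancing the −3 overall charge requires Rh(I).
Rhodium is a group-9 element; Rh(I) is therefore d⁸.
With 4 monodentate ligands the coordination number is 4.
A 4d d⁸ ion has a large crystal-field splitting; square planar leaves the high-energy d_{x²−y²} orbital empty and maximises CFSE.

square planar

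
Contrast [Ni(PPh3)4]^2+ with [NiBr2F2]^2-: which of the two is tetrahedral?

For [Ni(PPh3)4]^2+: Ligand charges: triphenylphosphine is neutral. With an overall charge of +2 the nickel centre must be in the +2 oxidation state. Group 10 minus oxidation state 2 gives a d⁸ configuration. Triphenylphosphine is a strong-field ligand (high in the spectrochemical series). A 3d d⁸ ion with strong-field ligands gains enough CFSE to favour square planar over tetrahedral. → square planar.
For [NiBr2F2]^2-: Each bromide is −1; each fluoride is −1; balancing the −2 overall charge requires Ni(II). Group 10 minus oxidation state 2 gives a d⁸ configuration. Bromide and fluoride are weak-field ligands. With weak-field ligands the CFSE gain from square planar is small, so a 3d d⁸ ion takes the sterically preferred tetrahedral geometry. → tetrahedral.

[NiBr2F2]^2-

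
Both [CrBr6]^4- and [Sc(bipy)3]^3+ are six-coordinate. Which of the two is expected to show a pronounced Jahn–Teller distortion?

[CrBr6]^4-: Summing ligand charges against the −4 overall charge gives an oxidation state of +2 for chromium. Cr sits in group 6, so the d-electron count is 6 − 2 = 4. Bromide is a weak-field ligand for a first-row metal, so the complex is high-spin. The t₂g³e_g¹ (high-spin) configuration has an unevenly filled e_g set; the Jahn–Teller theorem predicts a tetragonal distortion (typically axial elongation) to lift the degeneracy.
[Sc(bipy)3]^3+: 2,2′-bipyridine is neutral; balancing the +3 overall charge requires Sc(III). Scandium is a group-3 element; Sc(III) is therefore d⁰. The d⁰ configuration leaves the e_g set evenly filled (or empty) — no strong Jahn–Teller driving force.

[CrBr6]^4-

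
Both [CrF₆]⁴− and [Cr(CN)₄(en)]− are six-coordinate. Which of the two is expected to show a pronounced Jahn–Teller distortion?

[CrF₆]⁴−: Summing ligand charges against the −4 overall charge gives an oxidation state of +2 for chromium. Chromium is a group-6 element; Cr(II) is therefore d⁴. Fluoride is a weak-field ligand for a first-row metal, so the complex is high-spin. The t₂g³e_g¹ (high-spin) configuration has an unevenly filled e_g set; the Jahn–Teller theorem predicts a tetragonal distortion (typically axial elongation) to lift the degeneracy.
[Cr(CN)₄(en)]−: Each cyanide is −1; ethylenediamine is neutral; balancing the −1 overall charge requires Cr(III). Chromium is a group-6 element; Cr(III) is therefore d³. The d³ configuration leaves the e_g set evenly filled (or empty) — no strong Jahn–Teller driving force.

[CrF₆]⁴−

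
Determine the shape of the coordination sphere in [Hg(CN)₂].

Summing ligand charges against the 0 overall charge gives an oxidation state of +2 for mercury.
Group 12 minus oxidation state 2 gives a d¹⁰ configuration.
Coordination number: 2.
A d¹⁰ ion with only two ligands adopts a linear arrangement (sp hybridisation; no CFSE preference).

linear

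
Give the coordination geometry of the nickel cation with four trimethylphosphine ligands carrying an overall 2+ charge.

square planar

Summing ligand charges against the +2 overall charge gives an oxidation state of +2 for nickel.
Ni sits in group 10, so the d-electron count is 10 − 2 = 8.
Coordination number: 4.
Trimethylphosphine is a strong-field ligand (high in the spectrochemical series).
A 3d d⁸ ion with strong-field ligands gains enough CFSE to favour square planar over tetrahedral.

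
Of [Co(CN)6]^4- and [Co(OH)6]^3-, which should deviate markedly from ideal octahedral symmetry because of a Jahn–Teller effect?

[Co(CN)6]^4-: Summing ligand charges against the −4 overall charge gives an oxidation state of +2 for cobalt. Co sits in group 9, so the d-electron count is 9 − 2 = 7. Cyanide is a strong-field ligand (high in the spectrochemical series) for a first-row metal, so the complex is low-spin. The t₂g⁶e_g¹ (low-spin) configuration has an unevenly filled e_g set; the Jahn–Teller theorem predicts a tetragonal distortion (typically axial elongation) to lift the degeneracy.
[Co(OH)6]^3-: Each hydroxide is −1; balancing the −3 overall charge requires Co(III). Cobalt is a group-9 element; Co(III) is therefore d⁶. Co(III) has an exceptionally large octahedral splitting and is low-spin with essentially every ligand except fluoride. The d⁶ configuration leaves the e_g set evenly filled (or empty) — no strong Jahn–Teller driving force.

[Co(CN)6]^4-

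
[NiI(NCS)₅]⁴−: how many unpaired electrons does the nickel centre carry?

Summing ligand charges against the −4 overall charge gives an oxidation state of +2 for nickel.
Nickel is a group-10 element; Ni(II) is therefore d⁸.
In an octahedral field the d⁸ configuration is t₂g⁶e_g² (only one arrangement possible), giving 2 unpaired electrons.

2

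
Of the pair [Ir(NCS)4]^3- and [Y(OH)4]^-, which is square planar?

[Ir(NCS)4]^3-

For [Ir(NCS)4]^3-: Ligand charges: each isothiocyanate is −1. With an overall charge of −3 the iridium centre must be in the +1 oxidation state. Group 9 minus oxidation state 1 gives a d⁸ configuration. A 5d d⁸ ion has a large crystal-field splitting; square planar leaves the high-energy d_{x²−y²} orbital empty and maximises CFSE. → square planar.
For [Y(OH)4]^-: Ligand charges: each hydroxide is −1. With an overall charge of −1 the yttrium centre must be in the +3 oxidation state. Y sits in group 3, so the d-electron count is 3 − 3 = 0. A d⁰ ion has no crystal-field stabilisation preference between square planar and tetrahedral, so four ligands adopt the sterically favoured tetrahedral geometry. → tetrahedral.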